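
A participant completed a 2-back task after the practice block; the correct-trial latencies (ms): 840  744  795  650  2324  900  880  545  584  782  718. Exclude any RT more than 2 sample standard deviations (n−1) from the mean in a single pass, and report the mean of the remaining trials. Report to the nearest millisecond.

744 ms

n = 11, ΣRT = 9762, M = 887.455
Σ(x−M)² = 2400834.73; s = √(2400834.73/10) = 489.983
Cutoffs: 887.455 ± 2·489.983 → [-92.5, 1867.4]
Outside: 2324 → excluded.
Retained (n=10): Σ = 7438, mean = 7438/10 = 743.800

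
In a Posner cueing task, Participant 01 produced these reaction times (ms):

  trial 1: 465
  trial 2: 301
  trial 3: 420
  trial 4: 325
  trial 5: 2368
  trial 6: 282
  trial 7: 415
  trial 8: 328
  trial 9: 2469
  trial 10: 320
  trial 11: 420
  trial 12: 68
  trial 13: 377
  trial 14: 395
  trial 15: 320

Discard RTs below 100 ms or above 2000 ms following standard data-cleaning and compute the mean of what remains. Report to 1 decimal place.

364.0 ms

Excluded: 68, 2368, 2469
Retained (n=12): Σ = 4368
Mean = 4368/12 = 364.0000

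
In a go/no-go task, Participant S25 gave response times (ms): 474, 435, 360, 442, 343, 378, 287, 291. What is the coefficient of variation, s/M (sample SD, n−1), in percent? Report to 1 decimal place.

n = 8, Σ = 3010, M = 376.2500
Σ(x−M)² = 33935.500; s = √(33935.500/7) = 69.6271
CV = 69.6271 / 376.2500 = 0.18506 = 18.506%

18.5%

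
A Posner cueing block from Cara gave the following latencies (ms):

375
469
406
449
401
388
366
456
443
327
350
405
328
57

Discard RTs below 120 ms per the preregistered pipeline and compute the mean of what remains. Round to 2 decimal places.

Excluded: 57
Retained (n=13): Σ = 5163
Mean = 5163/13 = 397.1538

397.15 ms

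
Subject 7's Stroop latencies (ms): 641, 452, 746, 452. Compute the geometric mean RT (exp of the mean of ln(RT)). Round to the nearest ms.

559 ms

ln(RT): 6.4630, 6.1137, 6.6147, 6.1137
Mean ln(RT) = 25.3051/4 = 6.32628
Geometric mean = exp(6.32628) = 559.07 ms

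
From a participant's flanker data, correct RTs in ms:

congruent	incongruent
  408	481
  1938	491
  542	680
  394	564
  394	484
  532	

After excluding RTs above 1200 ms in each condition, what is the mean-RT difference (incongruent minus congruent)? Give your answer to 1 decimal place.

congruent: exclude 1938
M(congruent) = 2270/5 = 454.000
M(incongruent) = 2700/5 = 540.000
Difference = 540.000 − 454.000 = 86.000 ms

86.0 ms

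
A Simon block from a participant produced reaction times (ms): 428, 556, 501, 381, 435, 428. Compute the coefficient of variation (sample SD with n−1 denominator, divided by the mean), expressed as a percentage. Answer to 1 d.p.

n = 6, Σ = 2729, M = 454.8333
Σ(x−M)² = 19650.833; s = √(19650.833/5) = 62.6910
CV = 62.6910 / 454.8333 = 0.13783 = 13.783%

13.8%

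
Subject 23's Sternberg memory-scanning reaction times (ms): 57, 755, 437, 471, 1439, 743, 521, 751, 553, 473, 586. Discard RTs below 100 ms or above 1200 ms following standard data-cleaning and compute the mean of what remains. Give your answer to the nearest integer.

Excluded: 57, 1439
Retained (n=9): Σ = 5290
Mean = 5290/9 = 587.7778

588 ms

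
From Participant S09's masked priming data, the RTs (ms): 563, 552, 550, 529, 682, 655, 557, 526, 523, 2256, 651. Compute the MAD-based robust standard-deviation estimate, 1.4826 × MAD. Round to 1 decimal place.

Sorted: 523, 526, 529, 550, 552, 557, 563, 651, 655, 682, 2256 → median = 557
|x − 557| sorted: 0, 5, 6, 7, 28, 31, 34, 94, 98, 125, 1699 → MAD = 31
Robust SD ≈ 1.4826 × 31 = 45.961

46.0 ms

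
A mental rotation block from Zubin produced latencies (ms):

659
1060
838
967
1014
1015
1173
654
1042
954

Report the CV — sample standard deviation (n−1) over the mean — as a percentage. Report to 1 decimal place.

18.2%

n = 10, Σ = 9376, M = 937.6000
Σ(x−M)² = 262222.400; s = √(262222.400/9) = 170.6922
CV = 170.6922 / 937.6000 = 0.18205 = 18.205%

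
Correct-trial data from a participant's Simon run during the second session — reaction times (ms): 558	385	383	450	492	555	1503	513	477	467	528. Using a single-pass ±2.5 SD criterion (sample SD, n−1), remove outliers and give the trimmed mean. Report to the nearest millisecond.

n = 11, ΣRT = 6311, M = 573.727
Σ(x−M)² = 984654.18; s = √(984654.18/10) = 313.792
Cutoffs: 573.727 ± 2.5·313.792 → [-210.8, 1358.2]
Outside: 1503 → excluded.
Retained (n=10): Σ = 4808, mean = 4808/10 = 480.800

481 ms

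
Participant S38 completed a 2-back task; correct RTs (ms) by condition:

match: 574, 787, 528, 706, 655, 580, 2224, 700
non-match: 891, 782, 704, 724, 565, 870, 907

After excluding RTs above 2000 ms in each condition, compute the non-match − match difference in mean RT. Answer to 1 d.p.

match: exclude 2224
M(match) = 4530/7 = 647.143
M(non-match) = 5443/7 = 777.571
Difference = 777.571 − 647.143 = 130.429 ms

130.4 ms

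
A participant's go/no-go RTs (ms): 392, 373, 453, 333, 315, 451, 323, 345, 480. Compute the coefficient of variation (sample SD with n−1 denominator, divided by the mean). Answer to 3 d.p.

n = 9, Σ = 3465, M = 385.0000
Σ(x−M)² = 31246.000; s = √(31246.000/8) = 62.4960
CV = 62.4960 / 385.0000 = 0.16233

0.162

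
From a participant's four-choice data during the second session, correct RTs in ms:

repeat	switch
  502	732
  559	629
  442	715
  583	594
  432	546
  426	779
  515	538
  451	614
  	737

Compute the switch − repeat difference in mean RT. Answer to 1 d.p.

165.0 ms

M(repeat) = 3910/8 = 488.750
M(switch) = 5884/9 = 653.778
Difference = 653.778 − 488.750 = 165.028 ms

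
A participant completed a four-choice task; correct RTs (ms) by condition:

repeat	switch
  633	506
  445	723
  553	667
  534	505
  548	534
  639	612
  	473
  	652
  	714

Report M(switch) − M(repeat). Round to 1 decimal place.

M(repeat) = 3352/6 = 558.667
M(switch) = 5386/9 = 598.444
Difference = 598.444 − 558.667 = 39.778 ms

39.8 ms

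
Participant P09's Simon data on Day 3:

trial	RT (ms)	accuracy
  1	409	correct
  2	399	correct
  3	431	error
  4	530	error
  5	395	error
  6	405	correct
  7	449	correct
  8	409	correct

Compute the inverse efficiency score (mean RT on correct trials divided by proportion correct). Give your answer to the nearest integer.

663 ms

Correct trials (n=5): 409, 399, 405, 449, 409
Mean correct RT = 2071/5 = 414.2000 ms
Proportion correct = 5/8
IES = 414.2000 / (5/8) = 662.720 ms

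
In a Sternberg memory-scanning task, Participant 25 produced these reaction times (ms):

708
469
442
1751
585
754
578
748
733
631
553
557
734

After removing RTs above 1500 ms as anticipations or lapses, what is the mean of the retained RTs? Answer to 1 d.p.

Excluded: 1751
Retained (n=12): Σ = 7492
Mean = 7492/12 = 624.3333

624.3 ms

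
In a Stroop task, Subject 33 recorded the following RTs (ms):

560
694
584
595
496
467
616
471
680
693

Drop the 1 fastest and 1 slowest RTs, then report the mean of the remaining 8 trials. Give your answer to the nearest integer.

587 ms

Sorted: 467, 471, 496, 560, 584, 595, 616, 680, 693, 694
Drop lowest 1 (467) and highest 1 (694)
Remaining (n=8): Σ = 4695, mean = 4695/8 = 586.875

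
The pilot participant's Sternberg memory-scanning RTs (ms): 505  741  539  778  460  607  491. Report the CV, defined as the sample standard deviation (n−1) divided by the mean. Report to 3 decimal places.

0.214

n = 7, Σ = 4121, M = 588.7143
Σ(x−M)² = 94949.429; s = √(94949.429/6) = 125.7971
CV = 125.7971 / 588.7143 = 0.21368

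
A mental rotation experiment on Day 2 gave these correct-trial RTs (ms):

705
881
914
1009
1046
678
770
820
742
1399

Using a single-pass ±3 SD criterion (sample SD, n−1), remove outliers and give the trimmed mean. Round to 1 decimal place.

896.4 ms

n = 10, ΣRT = 8964, M = 896.400
Σ(x−M)² = 418198.40; s = √(418198.40/9) = 215.561
Cutoffs: 896.400 ± 3·215.561 → [249.7, 1543.1]
No RTs fall outside the cutoffs; all 10 retained. Mean = 8964/10 = 896.400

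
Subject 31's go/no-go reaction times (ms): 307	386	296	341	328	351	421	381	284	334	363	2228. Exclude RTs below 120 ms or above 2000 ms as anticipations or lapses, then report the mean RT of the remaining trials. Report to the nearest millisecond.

Excluded: 2228
Retained (n=11): Σ = 3792
Mean = 3792/11 = 344.7273

345 ms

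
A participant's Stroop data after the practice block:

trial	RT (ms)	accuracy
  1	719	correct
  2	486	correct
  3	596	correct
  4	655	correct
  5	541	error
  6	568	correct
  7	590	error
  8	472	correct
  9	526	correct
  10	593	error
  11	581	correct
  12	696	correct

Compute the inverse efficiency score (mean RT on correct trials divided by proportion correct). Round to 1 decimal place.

Correct trials (n=9): 719, 486, 596, 655, 568, 472, 526, 581, 696
Mean correct RT = 5299/9 = 588.7778 ms
Proportion correct = 9/12
IES = 588.7778 / (9/12) = 785.037 ms

785.0 ms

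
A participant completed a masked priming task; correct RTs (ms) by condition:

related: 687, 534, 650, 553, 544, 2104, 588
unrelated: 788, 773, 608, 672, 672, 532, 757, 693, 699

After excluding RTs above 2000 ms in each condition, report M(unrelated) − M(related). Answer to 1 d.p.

95.6 ms

related: exclude 2104
M(related) = 3556/6 = 592.667
M(unrelated) = 6194/9 = 688.222
Difference = 688.222 − 592.667 = 95.556 ms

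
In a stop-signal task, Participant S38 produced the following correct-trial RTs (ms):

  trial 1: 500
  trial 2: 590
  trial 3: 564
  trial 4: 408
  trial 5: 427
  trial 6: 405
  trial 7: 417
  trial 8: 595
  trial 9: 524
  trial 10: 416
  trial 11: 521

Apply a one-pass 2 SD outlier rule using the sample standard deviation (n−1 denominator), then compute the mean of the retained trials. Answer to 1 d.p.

487.9 ms

n = 11, ΣRT = 5367, M = 487.909
Σ(x−M)² = 57392.91; s = √(57392.91/10) = 75.758
Cutoffs: 487.909 ± 2·75.758 → [336.4, 639.4]
No RTs fall outside the cutoffs; all 11 retained. Mean = 5367/11 = 487.909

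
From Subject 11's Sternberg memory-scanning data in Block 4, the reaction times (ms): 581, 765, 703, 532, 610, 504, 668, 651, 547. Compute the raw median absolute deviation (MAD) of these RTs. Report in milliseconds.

63 ms

Sorted: 504, 532, 547, 581, 610, 651, 668, 703, 765 → median = 610
|x − 610|: 29, 155, 93, 78, 0, 106, 58, 41, 63
Sorted deviations: 0, 29, 41, 58, 63, 78, 93, 106, 155 → MAD = 63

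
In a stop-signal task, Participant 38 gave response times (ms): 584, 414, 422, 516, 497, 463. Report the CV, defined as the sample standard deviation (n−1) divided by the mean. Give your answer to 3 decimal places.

n = 6, Σ = 2896, M = 482.6667
Σ(x−M)² = 20367.333; s = √(20367.333/5) = 63.8237
CV = 63.8237 / 482.6667 = 0.13223

0.132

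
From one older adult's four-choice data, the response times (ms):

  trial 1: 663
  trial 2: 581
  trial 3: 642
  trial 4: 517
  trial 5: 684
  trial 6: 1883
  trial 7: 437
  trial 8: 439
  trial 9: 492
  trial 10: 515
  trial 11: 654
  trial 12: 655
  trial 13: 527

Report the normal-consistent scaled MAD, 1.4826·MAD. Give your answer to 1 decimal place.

109.7 ms

Sorted: 437, 439, 492, 515, 517, 527, 581, 642, 654, 655, 663, 684, 1883 → median = 581
|x − 581| sorted: 0, 54, 61, 64, 66, 73, 74, 82, 89, 103, 142, 144, 1302 → MAD = 74
Robust SD ≈ 1.4826 × 74 = 109.712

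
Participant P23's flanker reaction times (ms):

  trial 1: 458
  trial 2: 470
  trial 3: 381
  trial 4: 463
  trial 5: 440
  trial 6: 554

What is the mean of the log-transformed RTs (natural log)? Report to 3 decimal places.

ln(RT): 6.1269, 6.1527, 5.9428, 6.1377, 6.0868, 6.3172
Σ ln(RT) = 36.7641
Mean = 36.7641/6 = 6.12734

6.127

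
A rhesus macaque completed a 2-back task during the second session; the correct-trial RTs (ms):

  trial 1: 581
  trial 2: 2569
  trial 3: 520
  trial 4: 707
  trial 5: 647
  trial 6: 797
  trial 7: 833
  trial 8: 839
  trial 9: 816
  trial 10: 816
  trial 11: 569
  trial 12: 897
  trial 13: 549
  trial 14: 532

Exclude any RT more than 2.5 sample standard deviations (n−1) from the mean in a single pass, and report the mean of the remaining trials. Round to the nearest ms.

n = 14, ΣRT = 11672, M = 833.714
Σ(x−M)² = 3472592.86; s = √(3472592.86/13) = 516.839
Cutoffs: 833.714 ± 2.5·516.839 → [-458.4, 2125.8]
Outside: 2569 → excluded.
Retained (n=13): Σ = 9103, mean = 9103/13 = 700.231

700 ms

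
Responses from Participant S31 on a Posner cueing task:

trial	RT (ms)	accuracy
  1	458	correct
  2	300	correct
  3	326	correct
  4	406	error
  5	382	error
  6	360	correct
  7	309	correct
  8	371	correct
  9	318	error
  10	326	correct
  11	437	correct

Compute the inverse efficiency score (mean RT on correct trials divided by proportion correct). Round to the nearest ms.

496 ms

Correct trials (n=8): 458, 300, 326, 360, 309, 371, 326, 437
Mean correct RT = 2887/8 = 360.8750 ms
Proportion correct = 8/11
IES = 360.8750 / (8/11) = 496.203 ms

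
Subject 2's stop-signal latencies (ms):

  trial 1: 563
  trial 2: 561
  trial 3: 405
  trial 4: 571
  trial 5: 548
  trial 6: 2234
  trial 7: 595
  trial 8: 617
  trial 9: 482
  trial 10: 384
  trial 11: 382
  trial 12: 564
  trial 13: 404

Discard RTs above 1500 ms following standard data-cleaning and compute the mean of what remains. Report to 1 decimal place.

Excluded: 2234
Retained (n=12): Σ = 6076
Mean = 6076/12 = 506.3333

506.3 ms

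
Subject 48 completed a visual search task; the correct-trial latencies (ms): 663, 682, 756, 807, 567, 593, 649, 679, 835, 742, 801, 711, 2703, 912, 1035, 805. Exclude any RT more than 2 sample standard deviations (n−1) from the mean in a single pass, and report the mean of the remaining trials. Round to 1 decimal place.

749.1 ms

n = 16, ΣRT = 13940, M = 871.250
Σ(x−M)² = 3789747.00; s = √(3789747.00/15) = 502.643
Cutoffs: 871.250 ± 2·502.643 → [-134.0, 1876.5]
Outside: 2703 → excluded.
Retained (n=15): Σ = 11237, mean = 11237/15 = 749.133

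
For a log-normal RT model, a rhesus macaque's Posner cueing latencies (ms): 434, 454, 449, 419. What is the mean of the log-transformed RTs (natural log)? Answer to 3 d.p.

6.084

ln(RT): 6.0730, 6.1181, 6.1070, 6.0379
Σ ln(RT) = 24.3360
Mean = 24.3360/4 = 6.08401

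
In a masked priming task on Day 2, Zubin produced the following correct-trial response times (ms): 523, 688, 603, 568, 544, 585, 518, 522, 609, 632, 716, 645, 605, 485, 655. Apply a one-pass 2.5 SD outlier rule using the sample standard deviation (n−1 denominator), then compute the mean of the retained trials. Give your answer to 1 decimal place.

n = 15, ΣRT = 8898, M = 593.200
Σ(x−M)² = 63042.40; s = √(63042.40/14) = 67.105
Cutoffs: 593.200 ± 2.5·67.105 → [425.4, 761.0]
No RTs fall outside the cutoffs; all 15 retained. Mean = 8898/15 = 593.200

593.2 ms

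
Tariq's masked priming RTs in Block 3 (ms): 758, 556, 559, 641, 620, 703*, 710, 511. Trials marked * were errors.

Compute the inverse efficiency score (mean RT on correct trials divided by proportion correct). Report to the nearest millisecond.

711 ms

Correct trials (n=7): 758, 556, 559, 641, 620, 710, 511
Mean correct RT = 4355/7 = 622.1429 ms
Proportion correct = 7/8
IES = 622.1429 / (7/8) = 711.020 ms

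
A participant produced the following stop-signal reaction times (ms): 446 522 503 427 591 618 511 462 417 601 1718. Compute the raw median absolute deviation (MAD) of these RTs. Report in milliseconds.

Sorted: 417, 427, 446, 462, 503, 511, 522, 591, 601, 618, 1718 → median = 511
|x − 511|: 65, 11, 8, 84, 80, 107, 0, 49, 94, 90, 1207
Sorted deviations: 0, 8, 11, 49, 65, 80, 84, 90, 94, 107, 1207 → MAD = 80

80 ms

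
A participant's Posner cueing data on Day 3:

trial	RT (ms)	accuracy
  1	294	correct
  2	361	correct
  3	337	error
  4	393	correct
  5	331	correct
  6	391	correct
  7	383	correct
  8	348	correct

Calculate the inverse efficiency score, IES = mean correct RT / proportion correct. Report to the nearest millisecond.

Correct trials (n=7): 294, 361, 393, 331, 391, 383, 348
Mean correct RT = 2501/7 = 357.2857 ms
Proportion correct = 7/8
IES = 357.2857 / (7/8) = 408.327 ms

408 ms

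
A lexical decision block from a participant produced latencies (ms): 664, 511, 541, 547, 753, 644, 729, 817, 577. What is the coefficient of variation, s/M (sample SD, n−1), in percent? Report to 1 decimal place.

16.7%

n = 9, Σ = 5783, M = 642.5556
Σ(x−M)² = 91612.222; s = √(91612.222/8) = 107.0118
CV = 107.0118 / 642.5556 = 0.16654 = 16.654%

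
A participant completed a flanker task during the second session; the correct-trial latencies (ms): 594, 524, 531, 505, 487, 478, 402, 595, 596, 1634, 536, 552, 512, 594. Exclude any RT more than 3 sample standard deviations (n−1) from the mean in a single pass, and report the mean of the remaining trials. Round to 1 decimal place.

n = 14, ΣRT = 8540, M = 610.000
Σ(x−M)² = 1168432.00; s = √(1168432.00/13) = 299.799
Cutoffs: 610.000 ± 3·299.799 → [-289.4, 1509.4]
Outside: 1634 → excluded.
Retained (n=13): Σ = 6906, mean = 6906/13 = 531.231

531.2 ms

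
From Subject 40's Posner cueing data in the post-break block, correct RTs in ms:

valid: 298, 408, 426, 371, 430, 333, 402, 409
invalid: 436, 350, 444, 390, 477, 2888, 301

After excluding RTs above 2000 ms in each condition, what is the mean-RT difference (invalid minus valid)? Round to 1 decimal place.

15.0 ms

invalid: exclude 2888
M(valid) = 3077/8 = 384.625
M(invalid) = 2398/6 = 399.667
Difference = 399.667 − 384.625 = 15.042 ms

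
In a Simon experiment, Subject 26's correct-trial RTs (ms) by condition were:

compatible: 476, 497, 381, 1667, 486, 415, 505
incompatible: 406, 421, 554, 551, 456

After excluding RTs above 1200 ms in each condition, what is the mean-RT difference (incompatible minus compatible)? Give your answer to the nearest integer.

18 ms

compatible: exclude 1667
M(compatible) = 2760/6 = 460.000
M(incompatible) = 2388/5 = 477.600
Difference = 477.600 − 460.000 = 17.600 ms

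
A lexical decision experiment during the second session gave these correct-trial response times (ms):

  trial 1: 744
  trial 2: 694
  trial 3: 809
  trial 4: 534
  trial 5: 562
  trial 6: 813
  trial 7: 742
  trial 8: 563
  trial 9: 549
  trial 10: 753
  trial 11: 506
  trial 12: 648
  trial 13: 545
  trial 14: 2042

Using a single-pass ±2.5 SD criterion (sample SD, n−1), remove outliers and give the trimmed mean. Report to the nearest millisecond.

651 ms

n = 14, ΣRT = 10504, M = 750.286
Σ(x−M)² = 1949292.86; s = √(1949292.86/13) = 387.228
Cutoffs: 750.286 ± 2.5·387.228 → [-217.8, 1718.4]
Outside: 2042 → excluded.
Retained (n=13): Σ = 8462, mean = 8462/13 = 650.923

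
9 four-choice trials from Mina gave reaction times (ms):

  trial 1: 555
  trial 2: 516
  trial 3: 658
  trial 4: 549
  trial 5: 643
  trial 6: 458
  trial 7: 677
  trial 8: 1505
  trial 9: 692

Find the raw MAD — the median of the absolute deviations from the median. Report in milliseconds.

88 ms

Sorted: 458, 516, 549, 555, 643, 658, 677, 692, 1505 → median = 643
|x − 643|: 88, 127, 15, 94, 0, 185, 34, 862, 49
Sorted deviations: 0, 15, 34, 49, 88, 94, 127, 185, 862 → MAD = 88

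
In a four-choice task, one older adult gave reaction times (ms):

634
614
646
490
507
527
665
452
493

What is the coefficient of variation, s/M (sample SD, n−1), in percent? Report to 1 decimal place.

14.4%

n = 9, Σ = 5028, M = 558.6667
Σ(x−M)² = 51748.000; s = √(51748.000/8) = 80.4270
CV = 80.4270 / 558.6667 = 0.14396 = 14.396%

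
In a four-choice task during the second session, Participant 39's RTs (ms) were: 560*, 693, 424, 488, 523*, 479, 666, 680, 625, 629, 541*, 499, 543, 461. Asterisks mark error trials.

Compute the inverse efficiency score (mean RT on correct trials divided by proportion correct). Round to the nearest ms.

Correct trials (n=11): 693, 424, 488, 479, 666, 680, 625, 629, 499, 543, 461
Mean correct RT = 6187/11 = 562.4545 ms
Proportion correct = 11/14
IES = 562.4545 / (11/14) = 715.851 ms

716 ms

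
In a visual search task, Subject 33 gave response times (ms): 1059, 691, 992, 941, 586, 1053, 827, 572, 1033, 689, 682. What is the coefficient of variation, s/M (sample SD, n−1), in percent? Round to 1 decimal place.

23.2%

n = 11, Σ = 9125, M = 829.5455
Σ(x−M)² = 369156.727; s = √(369156.727/10) = 192.1345
CV = 192.1345 / 829.5455 = 0.23161 = 23.161%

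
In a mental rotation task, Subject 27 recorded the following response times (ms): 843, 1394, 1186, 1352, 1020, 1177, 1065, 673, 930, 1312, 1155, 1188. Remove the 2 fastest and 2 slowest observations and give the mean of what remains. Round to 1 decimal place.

1129.1 ms

Sorted: 673, 843, 930, 1020, 1065, 1155, 1177, 1186, 1188, 1312, 1352, 1394
Drop lowest 2 (673, 843) and highest 2 (1352, 1394)
Remaining (n=8): Σ = 9033, mean = 9033/8 = 1129.125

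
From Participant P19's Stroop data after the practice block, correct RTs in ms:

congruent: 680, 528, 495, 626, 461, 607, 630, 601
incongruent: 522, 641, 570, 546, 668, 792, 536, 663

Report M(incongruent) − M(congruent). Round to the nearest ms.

M(congruent) = 4628/8 = 578.500
M(incongruent) = 4938/8 = 617.250
Difference = 617.250 − 578.500 = 38.750 ms

39 ms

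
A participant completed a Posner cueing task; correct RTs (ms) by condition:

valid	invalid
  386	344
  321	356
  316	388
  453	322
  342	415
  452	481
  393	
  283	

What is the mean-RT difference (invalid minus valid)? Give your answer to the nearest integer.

16 ms

M(valid) = 2946/8 = 368.250
M(invalid) = 2306/6 = 384.333
Difference = 384.333 − 368.250 = 16.083 ms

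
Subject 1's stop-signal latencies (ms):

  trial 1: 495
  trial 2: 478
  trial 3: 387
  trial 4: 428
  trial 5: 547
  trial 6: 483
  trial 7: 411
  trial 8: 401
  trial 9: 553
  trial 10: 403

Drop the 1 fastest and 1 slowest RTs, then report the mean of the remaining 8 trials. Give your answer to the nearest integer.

456 ms

Sorted: 387, 401, 403, 411, 428, 478, 483, 495, 547, 553
Drop lowest 1 (387) and highest 1 (553)
Remaining (n=8): Σ = 3646, mean = 3646/8 = 455.750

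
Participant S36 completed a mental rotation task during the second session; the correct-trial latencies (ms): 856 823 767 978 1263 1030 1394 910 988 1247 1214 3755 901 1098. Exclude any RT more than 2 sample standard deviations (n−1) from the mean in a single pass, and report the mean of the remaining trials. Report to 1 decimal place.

1036.1 ms

n = 14, ΣRT = 17224, M = 1230.286
Σ(x−M)² = 7314180.86; s = √(7314180.86/13) = 750.086
Cutoffs: 1230.286 ± 2·750.086 → [-269.9, 2730.5]
Outside: 3755 → excluded.
Retained (n=13): Σ = 13469, mean = 13469/13 = 1036.077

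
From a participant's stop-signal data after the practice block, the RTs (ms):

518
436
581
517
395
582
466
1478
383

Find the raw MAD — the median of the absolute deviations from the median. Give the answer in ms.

Sorted: 383, 395, 436, 466, 517, 518, 581, 582, 1478 → median = 517
|x − 517|: 1, 81, 64, 0, 122, 65, 51, 961, 134
Sorted deviations: 0, 1, 51, 64, 65, 81, 122, 134, 961 → MAD = 65

65 ms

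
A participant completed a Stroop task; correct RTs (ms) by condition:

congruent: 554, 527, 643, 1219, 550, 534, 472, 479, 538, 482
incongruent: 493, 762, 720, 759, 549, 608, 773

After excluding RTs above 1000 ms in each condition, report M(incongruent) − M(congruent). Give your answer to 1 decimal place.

congruent: exclude 1219
M(congruent) = 4779/9 = 531.000
M(incongruent) = 4664/7 = 666.286
Difference = 666.286 − 531.000 = 135.286 ms

135.3 ms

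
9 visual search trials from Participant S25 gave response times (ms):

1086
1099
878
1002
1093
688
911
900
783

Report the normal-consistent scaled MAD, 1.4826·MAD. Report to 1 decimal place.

Sorted: 688, 783, 878, 900, 911, 1002, 1086, 1093, 1099 → median = 911
|x − 911| sorted: 0, 11, 33, 91, 128, 175, 182, 188, 223 → MAD = 128
Robust SD ≈ 1.4826 × 128 = 189.773

189.8 ms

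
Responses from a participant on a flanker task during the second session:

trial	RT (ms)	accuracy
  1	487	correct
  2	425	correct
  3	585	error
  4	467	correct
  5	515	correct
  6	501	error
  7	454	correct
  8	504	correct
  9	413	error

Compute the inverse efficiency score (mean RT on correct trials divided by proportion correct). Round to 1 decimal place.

Correct trials (n=6): 487, 425, 467, 515, 454, 504
Mean correct RT = 2852/6 = 475.3333 ms
Proportion correct = 6/9
IES = 475.3333 / (6/9) = 713.000 ms

713.0 ms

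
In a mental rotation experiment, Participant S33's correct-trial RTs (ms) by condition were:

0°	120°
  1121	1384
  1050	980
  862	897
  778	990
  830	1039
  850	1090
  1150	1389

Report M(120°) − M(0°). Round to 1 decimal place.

161.1 ms

M(0°) = 6641/7 = 948.714
M(120°) = 7769/7 = 1109.857
Difference = 1109.857 − 948.714 = 161.143 ms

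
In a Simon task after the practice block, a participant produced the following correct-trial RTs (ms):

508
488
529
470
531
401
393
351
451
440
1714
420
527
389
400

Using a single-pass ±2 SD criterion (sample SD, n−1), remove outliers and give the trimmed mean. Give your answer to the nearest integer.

n = 15, ΣRT = 8012, M = 534.133
Σ(x−M)² = 1538131.73; s = √(1538131.73/14) = 331.461
Cutoffs: 534.133 ± 2·331.461 → [-128.8, 1197.1]
Outside: 1714 → excluded.
Retained (n=14): Σ = 6298, mean = 6298/14 = 449.857

450 ms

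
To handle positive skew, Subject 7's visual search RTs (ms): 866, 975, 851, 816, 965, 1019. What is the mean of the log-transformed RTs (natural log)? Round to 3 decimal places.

6.816

ln(RT): 6.7639, 6.8824, 6.7464, 6.7044, 6.8721, 6.9266
Σ ln(RT) = 40.8959
Mean = 40.8959/6 = 6.81598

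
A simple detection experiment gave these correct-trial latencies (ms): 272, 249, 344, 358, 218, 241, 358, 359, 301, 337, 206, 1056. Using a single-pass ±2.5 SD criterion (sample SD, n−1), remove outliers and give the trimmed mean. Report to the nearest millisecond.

295 ms

n = 12, ΣRT = 4299, M = 358.250
Σ(x−M)² = 566760.25; s = √(566760.25/11) = 226.988
Cutoffs: 358.250 ± 2.5·226.988 → [-209.2, 925.7]
Outside: 1056 → excluded.
Retained (n=11): Σ = 3243, mean = 3243/11 = 294.818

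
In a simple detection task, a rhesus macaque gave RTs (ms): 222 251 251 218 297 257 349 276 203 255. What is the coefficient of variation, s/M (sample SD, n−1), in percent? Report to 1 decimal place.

n = 10, Σ = 2579, M = 257.9000
Σ(x−M)² = 16154.900; s = √(16154.900/9) = 42.3673
CV = 42.3673 / 257.9000 = 0.16428 = 16.428%

16.4%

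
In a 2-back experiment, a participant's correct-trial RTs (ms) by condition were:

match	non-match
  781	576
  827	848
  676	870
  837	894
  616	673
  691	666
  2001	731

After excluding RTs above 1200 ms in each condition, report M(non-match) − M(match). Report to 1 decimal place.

match: exclude 2001
M(match) = 4428/6 = 738.000
M(non-match) = 5258/7 = 751.143
Difference = 751.143 − 738.000 = 13.143 ms

13.1 ms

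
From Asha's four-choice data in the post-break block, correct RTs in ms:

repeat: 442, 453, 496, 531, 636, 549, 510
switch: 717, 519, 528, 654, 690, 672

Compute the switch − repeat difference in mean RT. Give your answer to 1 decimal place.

113.3 ms

M(repeat) = 3617/7 = 516.714
M(switch) = 3780/6 = 630.000
Difference = 630.000 − 516.714 = 113.286 ms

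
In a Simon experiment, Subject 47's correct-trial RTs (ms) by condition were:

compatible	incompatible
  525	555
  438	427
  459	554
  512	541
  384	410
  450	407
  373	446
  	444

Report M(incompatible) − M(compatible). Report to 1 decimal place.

24.3 ms

M(compatible) = 3141/7 = 448.714
M(incompatible) = 3784/8 = 473.000
Difference = 473.000 − 448.714 = 24.286 ms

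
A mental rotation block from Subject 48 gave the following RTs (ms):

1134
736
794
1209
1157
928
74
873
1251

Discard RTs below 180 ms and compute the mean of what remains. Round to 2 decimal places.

Excluded: 74
Retained (n=8): Σ = 8082
Mean = 8082/8 = 1010.2500

1010.25 ms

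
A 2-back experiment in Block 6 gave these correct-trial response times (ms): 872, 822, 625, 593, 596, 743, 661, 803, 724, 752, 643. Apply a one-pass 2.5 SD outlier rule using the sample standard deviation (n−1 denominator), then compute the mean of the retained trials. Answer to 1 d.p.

712.2 ms

n = 11, ΣRT = 7834, M = 712.182
Σ(x−M)² = 91233.64; s = √(91233.64/10) = 95.516
Cutoffs: 712.182 ± 2.5·95.516 → [473.4, 951.0]
No RTs fall outside the cutoffs; all 11 retained. Mean = 7834/11 = 712.182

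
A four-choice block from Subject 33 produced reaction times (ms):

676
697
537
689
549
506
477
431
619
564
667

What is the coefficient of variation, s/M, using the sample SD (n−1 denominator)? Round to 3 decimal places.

0.158

n = 11, Σ = 6412, M = 582.9091
Σ(x−M)² = 85134.909; s = √(85134.909/10) = 92.2686
CV = 92.2686 / 582.9091 = 0.15829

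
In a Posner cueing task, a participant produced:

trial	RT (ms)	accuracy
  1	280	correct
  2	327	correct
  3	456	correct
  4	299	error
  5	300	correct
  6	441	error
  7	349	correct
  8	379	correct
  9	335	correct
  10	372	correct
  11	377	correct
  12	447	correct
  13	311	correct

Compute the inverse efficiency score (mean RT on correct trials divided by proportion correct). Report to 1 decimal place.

Correct trials (n=11): 280, 327, 456, 300, 349, 379, 335, 372, 377, 447, 311
Mean correct RT = 3933/11 = 357.5455 ms
Proportion correct = 11/13
IES = 357.5455 / (11/13) = 422.554 ms

422.6 ms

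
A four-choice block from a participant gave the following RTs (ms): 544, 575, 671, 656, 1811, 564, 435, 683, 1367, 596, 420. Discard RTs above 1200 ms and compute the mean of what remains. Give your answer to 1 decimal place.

571.6 ms

Excluded: 1367, 1811
Retained (n=9): Σ = 5144
Mean = 5144/9 = 571.5556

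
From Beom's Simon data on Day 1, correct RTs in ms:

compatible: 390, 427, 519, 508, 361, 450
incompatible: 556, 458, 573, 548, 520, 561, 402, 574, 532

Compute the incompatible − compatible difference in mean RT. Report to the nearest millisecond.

M(compatible) = 2655/6 = 442.500
M(incompatible) = 4724/9 = 524.889
Difference = 524.889 − 442.500 = 82.389 ms

82 ms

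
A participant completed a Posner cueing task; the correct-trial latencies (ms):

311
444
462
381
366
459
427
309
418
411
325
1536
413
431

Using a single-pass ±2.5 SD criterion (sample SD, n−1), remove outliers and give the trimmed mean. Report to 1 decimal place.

n = 14, ΣRT = 6693, M = 478.071
Σ(x−M)² = 1240072.93; s = √(1240072.93/13) = 308.853
Cutoffs: 478.071 ± 2.5·308.853 → [-294.1, 1250.2]
Outside: 1536 → excluded.
Retained (n=13): Σ = 5157, mean = 5157/13 = 396.692

396.7 ms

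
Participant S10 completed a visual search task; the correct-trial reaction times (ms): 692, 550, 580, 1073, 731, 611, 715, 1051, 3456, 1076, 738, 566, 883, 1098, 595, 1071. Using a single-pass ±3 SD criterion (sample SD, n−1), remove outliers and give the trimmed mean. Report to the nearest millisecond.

n = 16, ΣRT = 15486, M = 967.875
Σ(x−M)² = 7257159.75; s = √(7257159.75/15) = 695.565
Cutoffs: 967.875 ± 3·695.565 → [-1118.8, 3054.6]
Outside: 3456 → excluded.
Retained (n=15): Σ = 12030, mean = 12030/15 = 802.000

802 ms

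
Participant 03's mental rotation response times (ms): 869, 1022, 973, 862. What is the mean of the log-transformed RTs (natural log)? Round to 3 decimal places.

ln(RT): 6.7673, 6.9295, 6.8804, 6.7593
Σ ln(RT) = 27.3365
Mean = 27.3365/4 = 6.83412

6.834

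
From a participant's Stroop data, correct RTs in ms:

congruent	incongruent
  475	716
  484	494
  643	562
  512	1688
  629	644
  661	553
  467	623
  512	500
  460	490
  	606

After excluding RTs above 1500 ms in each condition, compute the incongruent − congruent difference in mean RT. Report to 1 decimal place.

incongruent: exclude 1688
M(congruent) = 4843/9 = 538.111
M(incongruent) = 5188/9 = 576.444
Difference = 576.444 − 538.111 = 38.333 ms

38.3 ms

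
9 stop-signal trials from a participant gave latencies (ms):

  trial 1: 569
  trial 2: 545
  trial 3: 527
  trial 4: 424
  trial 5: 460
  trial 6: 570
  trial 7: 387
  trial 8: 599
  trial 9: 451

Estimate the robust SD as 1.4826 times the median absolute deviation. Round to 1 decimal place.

99.3 ms

Sorted: 387, 424, 451, 460, 527, 545, 569, 570, 599 → median = 527
|x − 527| sorted: 0, 18, 42, 43, 67, 72, 76, 103, 140 → MAD = 67
Robust SD ≈ 1.4826 × 67 = 99.334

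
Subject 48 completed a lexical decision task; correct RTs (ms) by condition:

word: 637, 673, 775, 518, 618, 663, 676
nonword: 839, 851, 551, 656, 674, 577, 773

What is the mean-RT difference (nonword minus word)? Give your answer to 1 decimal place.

51.6 ms

M(word) = 4560/7 = 651.429
M(nonword) = 4921/7 = 703.000
Difference = 703.000 − 651.429 = 51.571 ms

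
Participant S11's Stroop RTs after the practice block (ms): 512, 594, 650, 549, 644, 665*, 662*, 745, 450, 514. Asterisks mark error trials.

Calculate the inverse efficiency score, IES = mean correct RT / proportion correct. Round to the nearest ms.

Correct trials (n=8): 512, 594, 650, 549, 644, 745, 450, 514
Mean correct RT = 4658/8 = 582.2500 ms
Proportion correct = 8/10
IES = 582.2500 / (8/10) = 727.812 ms

728 ms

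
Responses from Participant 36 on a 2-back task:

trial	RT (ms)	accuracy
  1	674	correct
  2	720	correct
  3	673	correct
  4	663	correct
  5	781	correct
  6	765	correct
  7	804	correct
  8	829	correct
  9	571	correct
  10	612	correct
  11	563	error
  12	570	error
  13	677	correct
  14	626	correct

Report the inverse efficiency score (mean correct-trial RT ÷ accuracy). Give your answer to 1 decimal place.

Correct trials (n=12): 674, 720, 673, 663, 781, 765, 804, 829, 571, 612, 677, 626
Mean correct RT = 8395/12 = 699.5833 ms
Proportion correct = 12/14
IES = 699.5833 / (12/14) = 816.181 ms

816.2 ms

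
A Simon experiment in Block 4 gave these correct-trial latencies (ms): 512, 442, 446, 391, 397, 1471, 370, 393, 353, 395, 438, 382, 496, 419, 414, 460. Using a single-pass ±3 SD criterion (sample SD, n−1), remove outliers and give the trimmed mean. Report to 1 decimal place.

420.5 ms

n = 16, ΣRT = 7779, M = 486.188
Σ(x−M)² = 1063026.44; s = √(1063026.44/15) = 266.211
Cutoffs: 486.188 ± 3·266.211 → [-312.4, 1284.8]
Outside: 1471 → excluded.
Retained (n=15): Σ = 6308, mean = 6308/15 = 420.533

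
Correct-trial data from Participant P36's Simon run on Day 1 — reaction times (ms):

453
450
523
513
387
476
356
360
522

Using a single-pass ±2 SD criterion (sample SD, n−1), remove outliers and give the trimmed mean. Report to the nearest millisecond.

n = 9, ΣRT = 4040, M = 448.889
Σ(x−M)² = 36060.89; s = √(36060.89/8) = 67.139
Cutoffs: 448.889 ± 2·67.139 → [314.6, 583.2]
No RTs fall outside the cutoffs; all 9 retained. Mean = 4040/9 = 448.889

449 ms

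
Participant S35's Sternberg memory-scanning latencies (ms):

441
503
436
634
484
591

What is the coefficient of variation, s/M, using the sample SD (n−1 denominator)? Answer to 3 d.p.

0.157

n = 6, Σ = 3089, M = 514.8333
Σ(x−M)² = 32758.833; s = √(32758.833/5) = 80.9430
CV = 80.9430 / 514.8333 = 0.15722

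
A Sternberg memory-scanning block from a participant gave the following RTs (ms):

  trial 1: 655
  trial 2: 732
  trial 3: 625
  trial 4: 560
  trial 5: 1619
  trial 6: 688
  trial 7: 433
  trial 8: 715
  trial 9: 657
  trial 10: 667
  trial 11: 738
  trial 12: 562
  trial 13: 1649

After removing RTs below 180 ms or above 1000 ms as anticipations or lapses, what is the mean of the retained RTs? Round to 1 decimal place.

Excluded: 1619, 1649
Retained (n=11): Σ = 7032
Mean = 7032/11 = 639.2727

639.3 ms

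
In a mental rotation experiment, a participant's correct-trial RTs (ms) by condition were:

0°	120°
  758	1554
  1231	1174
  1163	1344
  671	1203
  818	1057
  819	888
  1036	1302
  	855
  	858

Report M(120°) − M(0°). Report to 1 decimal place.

M(0°) = 6496/7 = 928.000
M(120°) = 10235/9 = 1137.222
Difference = 1137.222 − 928.000 = 209.222 ms

209.2 ms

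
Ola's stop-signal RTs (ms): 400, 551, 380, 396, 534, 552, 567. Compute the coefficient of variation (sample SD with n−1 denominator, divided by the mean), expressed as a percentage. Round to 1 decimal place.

17.8%

n = 7, Σ = 3380, M = 482.8571
Σ(x−M)² = 44108.857; s = √(44108.857/6) = 85.7407
CV = 85.7407 / 482.8571 = 0.17757 = 17.757%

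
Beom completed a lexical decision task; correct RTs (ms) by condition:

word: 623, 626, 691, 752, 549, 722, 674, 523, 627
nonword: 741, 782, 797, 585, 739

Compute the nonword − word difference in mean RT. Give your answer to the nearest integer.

86 ms

M(word) = 5787/9 = 643.000
M(nonword) = 3644/5 = 728.800
Difference = 728.800 − 643.000 = 85.800 ms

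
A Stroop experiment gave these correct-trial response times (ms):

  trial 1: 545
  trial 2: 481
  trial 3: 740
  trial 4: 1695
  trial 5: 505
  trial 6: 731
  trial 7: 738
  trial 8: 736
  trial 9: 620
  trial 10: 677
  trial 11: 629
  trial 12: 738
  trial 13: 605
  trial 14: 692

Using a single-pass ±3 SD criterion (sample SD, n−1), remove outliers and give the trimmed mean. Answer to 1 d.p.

n = 14, ΣRT = 10132, M = 723.714
Σ(x−M)² = 1119966.86; s = √(1119966.86/13) = 293.515
Cutoffs: 723.714 ± 3·293.515 → [-156.8, 1604.3]
Outside: 1695 → excluded.
Retained (n=13): Σ = 8437, mean = 8437/13 = 649.000

649.0 ms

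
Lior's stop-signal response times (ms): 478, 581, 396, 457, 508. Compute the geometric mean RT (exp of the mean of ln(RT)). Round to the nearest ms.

480 ms

ln(RT): 6.1696, 6.3648, 5.9814, 6.1247, 6.2305
Mean ln(RT) = 30.8709/5 = 6.17419
Geometric mean = exp(6.17419) = 480.19 ms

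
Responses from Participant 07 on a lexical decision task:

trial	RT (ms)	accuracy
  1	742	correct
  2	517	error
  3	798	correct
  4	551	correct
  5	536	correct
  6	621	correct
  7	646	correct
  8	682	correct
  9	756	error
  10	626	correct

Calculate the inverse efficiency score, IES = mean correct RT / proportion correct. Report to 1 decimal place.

812.8 ms

Correct trials (n=8): 742, 798, 551, 536, 621, 646, 682, 626
Mean correct RT = 5202/8 = 650.2500 ms
Proportion correct = 8/10
IES = 650.2500 / (8/10) = 812.812 ms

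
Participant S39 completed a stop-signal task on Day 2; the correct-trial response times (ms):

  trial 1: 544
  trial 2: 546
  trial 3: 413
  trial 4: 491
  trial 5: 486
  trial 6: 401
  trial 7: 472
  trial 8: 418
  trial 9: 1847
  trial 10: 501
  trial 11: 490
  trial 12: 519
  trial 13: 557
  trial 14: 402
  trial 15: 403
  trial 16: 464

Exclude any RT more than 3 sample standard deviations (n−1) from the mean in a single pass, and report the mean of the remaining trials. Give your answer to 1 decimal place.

n = 16, ΣRT = 8954, M = 559.625
Σ(x−M)² = 1810753.75; s = √(1810753.75/15) = 347.443
Cutoffs: 559.625 ± 3·347.443 → [-482.7, 1602.0]
Outside: 1847 → excluded.
Retained (n=15): Σ = 7107, mean = 7107/15 = 473.800

473.8 ms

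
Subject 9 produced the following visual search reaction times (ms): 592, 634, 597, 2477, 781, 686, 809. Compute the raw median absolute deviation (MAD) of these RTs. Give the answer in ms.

Sorted: 592, 597, 634, 686, 781, 809, 2477 → median = 686
|x − 686|: 94, 52, 89, 1791, 95, 0, 123
Sorted deviations: 0, 52, 89, 94, 95, 123, 1791 → MAD = 94

94 ms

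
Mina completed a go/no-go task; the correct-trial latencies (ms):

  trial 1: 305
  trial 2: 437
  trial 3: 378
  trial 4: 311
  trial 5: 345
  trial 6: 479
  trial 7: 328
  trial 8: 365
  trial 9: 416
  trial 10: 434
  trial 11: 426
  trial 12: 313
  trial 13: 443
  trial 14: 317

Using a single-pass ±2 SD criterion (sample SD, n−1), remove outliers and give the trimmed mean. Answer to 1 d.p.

n = 14, ΣRT = 5297, M = 378.357
Σ(x−M)² = 46311.21; s = √(46311.21/13) = 59.686
Cutoffs: 378.357 ± 2·59.686 → [259.0, 497.7]
No RTs fall outside the cutoffs; all 14 retained. Mean = 5297/14 = 378.357

378.4 ms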